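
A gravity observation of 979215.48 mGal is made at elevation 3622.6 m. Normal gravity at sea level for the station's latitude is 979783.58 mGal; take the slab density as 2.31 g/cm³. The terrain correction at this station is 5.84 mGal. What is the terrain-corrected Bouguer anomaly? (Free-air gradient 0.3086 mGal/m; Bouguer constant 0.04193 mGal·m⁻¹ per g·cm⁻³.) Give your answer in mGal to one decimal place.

204.8

Free-air correction = 0.3086 × 3622.6 = 1117.93 mGal
Free-air anomaly = 979215.48 − 979783.58 + (1117.93) = 549.83 mGal
Bouguer slab correction = 0.04193 × 2.31 × 3622.6 = 350.88 mGal
Simple Bouguer anomaly = 549.83 − (350.88) = 198.95 mGal
Complete Bouguer anomaly = 198.95 + 5.84 = 204.79 mGal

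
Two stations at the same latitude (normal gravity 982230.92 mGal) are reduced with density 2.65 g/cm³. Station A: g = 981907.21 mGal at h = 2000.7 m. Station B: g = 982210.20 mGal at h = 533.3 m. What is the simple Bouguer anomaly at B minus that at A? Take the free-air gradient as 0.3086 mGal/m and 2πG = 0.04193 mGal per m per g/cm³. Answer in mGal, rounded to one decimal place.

13.2

Δg_SB(A) = 981907.21 − 982230.92 + 0.3086×2000.7 − 0.04193×2.65×2000.7 = 71.40 mGal
Δg_SB(B) = 982210.20 − 982230.92 + 0.3086×533.3 − 0.04193×2.65×533.3 = 84.60 mGal
Difference = 84.60 − (71.40) = 13.20 mGal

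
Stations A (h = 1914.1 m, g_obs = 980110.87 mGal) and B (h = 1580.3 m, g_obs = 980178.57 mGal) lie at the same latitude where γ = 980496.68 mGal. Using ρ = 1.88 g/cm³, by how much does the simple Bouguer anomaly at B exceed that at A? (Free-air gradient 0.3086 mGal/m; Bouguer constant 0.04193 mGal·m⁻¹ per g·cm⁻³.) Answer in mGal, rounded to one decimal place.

-9.0

Δg_SB(A) = 980110.87 − 980496.68 + 0.3086×1914.1 − 0.04193×1.88×1914.1 = 54.00 mGal
Δg_SB(B) = 980178.57 − 980496.68 + 0.3086×1580.3 − 0.04193×1.88×1580.3 = 45.00 mGal
Difference = 45.00 − (54.00) = -9.00 mGal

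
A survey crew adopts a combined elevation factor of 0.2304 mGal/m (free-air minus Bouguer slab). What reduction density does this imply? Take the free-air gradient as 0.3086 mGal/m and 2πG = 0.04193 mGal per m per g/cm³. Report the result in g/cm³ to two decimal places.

1.87

0.2304 = 0.3086 − 0.04193 × ρ
ρ = (0.3086 − 0.2304) / 0.04193 = 1.87 g/cm³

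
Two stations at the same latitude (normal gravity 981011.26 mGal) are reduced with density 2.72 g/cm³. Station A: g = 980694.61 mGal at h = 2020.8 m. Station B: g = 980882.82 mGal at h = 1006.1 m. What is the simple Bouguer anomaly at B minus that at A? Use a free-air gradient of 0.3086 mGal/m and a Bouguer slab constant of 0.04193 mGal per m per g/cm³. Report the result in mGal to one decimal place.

-9.2

Δg_SB(A) = 980694.61 − 981011.26 + 0.3086×2020.8 − 0.04193×2.72×2020.8 = 76.50 mGal
Δg_SB(B) = 980882.82 − 981011.26 + 0.3086×1006.1 − 0.04193×2.72×1006.1 = 67.30 mGal
Difference = 67.30 − (76.50) = -9.20 mGal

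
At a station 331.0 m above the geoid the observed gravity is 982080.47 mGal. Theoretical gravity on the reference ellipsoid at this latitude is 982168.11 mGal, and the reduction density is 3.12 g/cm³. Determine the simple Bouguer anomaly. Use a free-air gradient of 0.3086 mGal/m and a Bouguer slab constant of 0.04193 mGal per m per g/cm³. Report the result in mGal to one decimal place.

Free-air correction = 0.3086 × 331.0 = 102.15 mGal
Free-air anomaly = 982080.47 − 982168.11 + (102.15) = 14.51 mGal
Bouguer slab correction = 0.04193 × 3.12 × 331.0 = 43.30 mGal
Simple Bouguer anomaly = 14.51 − (43.30) = -28.79 mGal

-28.8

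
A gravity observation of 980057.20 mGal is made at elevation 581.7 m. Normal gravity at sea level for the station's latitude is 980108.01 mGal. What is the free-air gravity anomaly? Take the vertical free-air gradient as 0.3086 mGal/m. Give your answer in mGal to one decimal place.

Free-air correction = 0.3086 × 581.7 = 179.51 mGal
Free-air anomaly = 980057.20 − 980108.01 + (179.51) = 128.70 mGal

128.7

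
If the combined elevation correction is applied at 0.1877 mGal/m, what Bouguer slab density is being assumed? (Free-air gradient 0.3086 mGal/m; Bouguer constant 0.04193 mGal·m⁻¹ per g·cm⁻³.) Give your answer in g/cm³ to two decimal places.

2.88

0.1877 = 0.3086 − 0.04193 × ρ
ρ = (0.3086 − 0.1877) / 0.04193 = 2.88 g/cm³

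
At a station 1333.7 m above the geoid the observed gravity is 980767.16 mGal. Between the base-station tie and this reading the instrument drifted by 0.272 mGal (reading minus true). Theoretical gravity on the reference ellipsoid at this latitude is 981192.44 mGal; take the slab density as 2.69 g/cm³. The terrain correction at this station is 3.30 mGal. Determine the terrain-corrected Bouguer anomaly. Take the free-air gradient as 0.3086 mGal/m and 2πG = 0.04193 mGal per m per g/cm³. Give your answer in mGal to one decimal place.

-161.1

Drift-corrected reading = 980767.16 − (0.272) = 980766.888 mGal
Free-air correction = 0.3086 × 1333.7 = 411.58 mGal
Free-air anomaly = 980766.888 − 981192.44 + (411.58) = -13.972 mGal
Bouguer slab correction = 0.04193 × 2.69 × 1333.7 = 150.43 mGal
Simple Bouguer anomaly = -13.972 − (150.43) = -164.402 mGal
Complete Bouguer anomaly = -164.402 + 3.30 = -161.102 mGal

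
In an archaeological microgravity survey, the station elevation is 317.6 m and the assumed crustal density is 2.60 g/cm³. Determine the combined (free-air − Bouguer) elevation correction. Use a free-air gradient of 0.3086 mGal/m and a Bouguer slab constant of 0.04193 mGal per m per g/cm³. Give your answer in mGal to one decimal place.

Combined gradient = 0.3086 − 0.04193 × 2.60 = 0.1995820 mGal/m
Combined elevation correction = 0.1995820 × 317.6 = 63.4 mGal

63.4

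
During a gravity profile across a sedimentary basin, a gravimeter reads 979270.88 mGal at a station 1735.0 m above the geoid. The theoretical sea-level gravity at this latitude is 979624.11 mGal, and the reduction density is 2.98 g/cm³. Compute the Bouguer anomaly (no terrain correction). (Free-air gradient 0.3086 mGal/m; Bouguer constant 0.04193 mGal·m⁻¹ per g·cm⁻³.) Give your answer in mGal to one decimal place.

-34.6

Free-air correction = 0.3086 × 1735.0 = 535.42 mGal
Free-air anomaly = 979270.88 − 979624.11 + (535.42) = 182.19 mGal
Bouguer slab correction = 0.04193 × 2.98 × 1735.0 = 216.79 mGal
Simple Bouguer anomaly = 182.19 − (216.79) = -34.60 mGal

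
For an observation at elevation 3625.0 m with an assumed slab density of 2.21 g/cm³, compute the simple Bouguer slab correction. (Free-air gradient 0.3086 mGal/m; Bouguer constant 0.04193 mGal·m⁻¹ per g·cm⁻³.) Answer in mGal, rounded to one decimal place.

335.9

Bouguer slab correction = 0.04193 × 2.21 × 3625.0 = 335.9 mGal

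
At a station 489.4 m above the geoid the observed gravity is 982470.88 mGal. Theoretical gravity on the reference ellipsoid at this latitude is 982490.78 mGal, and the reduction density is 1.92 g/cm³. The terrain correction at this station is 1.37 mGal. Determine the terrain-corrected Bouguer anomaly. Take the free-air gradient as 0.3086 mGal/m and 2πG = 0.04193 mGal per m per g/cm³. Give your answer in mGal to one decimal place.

93.1

Free-air correction = 0.3086 × 489.4 = 151.03 mGal
Free-air anomaly = 982470.88 − 982490.78 + (151.03) = 131.13 mGal
Bouguer slab correction = 0.04193 × 1.92 × 489.4 = 39.40 mGal
Simple Bouguer anomaly = 131.13 − (39.40) = 91.73 mGal
Complete Bouguer anomaly = 91.73 + 1.37 = 93.10 mGal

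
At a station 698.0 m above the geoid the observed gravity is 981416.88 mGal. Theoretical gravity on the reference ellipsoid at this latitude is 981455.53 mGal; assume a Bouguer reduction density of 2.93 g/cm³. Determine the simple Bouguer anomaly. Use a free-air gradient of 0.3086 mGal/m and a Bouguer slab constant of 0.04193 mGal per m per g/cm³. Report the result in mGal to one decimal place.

Free-air correction = 0.3086 × 698.0 = 215.40 mGal
Free-air anomaly = 981416.88 − 981455.53 + (215.40) = 176.75 mGal
Bouguer slab correction = 0.04193 × 2.93 × 698.0 = 85.75 mGal
Simple Bouguer anomaly = 176.75 − (85.75) = 91.00 mGal

91.0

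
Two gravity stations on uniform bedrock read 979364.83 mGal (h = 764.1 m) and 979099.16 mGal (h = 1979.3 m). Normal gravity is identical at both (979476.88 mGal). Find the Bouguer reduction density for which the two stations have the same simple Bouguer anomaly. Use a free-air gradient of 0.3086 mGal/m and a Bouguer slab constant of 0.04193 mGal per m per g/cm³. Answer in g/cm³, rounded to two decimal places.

Δg_obs = 979099.16 − 979364.83 = -265.67 mGal over Δh = 1979.3 − 764.1 = 1215.2 m
Equal Bouguer anomalies ⇒ Δg_obs + (0.3086 − 0.04193ρ)·Δh = 0
0.3086 − 0.04193ρ = −Δg_obs/Δh = 0.21862
ρ = (0.3086 − 0.21862) / 0.04193 = 2.15 g/cm³

2.15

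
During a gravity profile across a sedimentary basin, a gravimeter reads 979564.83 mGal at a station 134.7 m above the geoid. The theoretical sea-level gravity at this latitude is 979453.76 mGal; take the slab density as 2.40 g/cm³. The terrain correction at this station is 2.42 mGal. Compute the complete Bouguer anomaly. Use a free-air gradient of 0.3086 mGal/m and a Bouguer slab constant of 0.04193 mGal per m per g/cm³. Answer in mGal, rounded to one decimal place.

141.5

Free-air correction = 0.3086 × 134.7 = 41.57 mGal
Free-air anomaly = 979564.83 − 979453.76 + (41.57) = 152.64 mGal
Bouguer slab correction = 0.04193 × 2.40 × 134.7 = 13.56 mGal
Simple Bouguer anomaly = 152.64 − (13.56) = 139.08 mGal
Complete Bouguer anomaly = 139.08 + 2.42 = 141.50 mGal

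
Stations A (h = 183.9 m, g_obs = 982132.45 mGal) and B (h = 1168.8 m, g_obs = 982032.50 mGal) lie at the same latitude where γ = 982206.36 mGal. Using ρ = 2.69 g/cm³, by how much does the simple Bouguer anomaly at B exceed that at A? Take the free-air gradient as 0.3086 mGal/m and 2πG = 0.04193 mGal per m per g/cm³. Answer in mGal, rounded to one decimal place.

92.9

Δg_SB(A) = 982132.45 − 982206.36 + 0.3086×183.9 − 0.04193×2.69×183.9 = -37.90 mGal
Δg_SB(B) = 982032.50 − 982206.36 + 0.3086×1168.8 − 0.04193×2.69×1168.8 = 55.00 mGal
Difference = 55.00 − (-37.90) = 92.90 mGal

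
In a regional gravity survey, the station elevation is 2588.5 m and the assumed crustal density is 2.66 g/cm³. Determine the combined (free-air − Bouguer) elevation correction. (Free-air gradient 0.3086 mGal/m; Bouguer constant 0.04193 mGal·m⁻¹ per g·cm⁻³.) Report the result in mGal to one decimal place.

Combined gradient = 0.3086 − 0.04193 × 2.66 = 0.1970662 mGal/m
Combined elevation correction = 0.1970662 × 2588.5 = 510.1 mGal

510.1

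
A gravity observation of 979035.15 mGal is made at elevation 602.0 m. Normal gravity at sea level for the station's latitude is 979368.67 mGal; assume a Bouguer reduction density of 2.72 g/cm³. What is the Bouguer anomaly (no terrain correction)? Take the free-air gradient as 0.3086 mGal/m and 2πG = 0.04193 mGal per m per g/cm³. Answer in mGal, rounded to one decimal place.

Free-air correction = 0.3086 × 602.0 = 185.78 mGal
Free-air anomaly = 979035.15 − 979368.67 + (185.78) = -147.74 mGal
Bouguer slab correction = 0.04193 × 2.72 × 602.0 = 68.66 mGal
Simple Bouguer anomaly = -147.74 − (68.66) = -216.40 mGal

-216.4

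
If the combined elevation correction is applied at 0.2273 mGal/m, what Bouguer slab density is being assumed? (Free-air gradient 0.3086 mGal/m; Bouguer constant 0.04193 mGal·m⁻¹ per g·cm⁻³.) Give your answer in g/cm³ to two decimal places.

0.2273 = 0.3086 − 0.04193 × ρ
ρ = (0.3086 − 0.2273) / 0.04193 = 1.94 g/cm³

1.94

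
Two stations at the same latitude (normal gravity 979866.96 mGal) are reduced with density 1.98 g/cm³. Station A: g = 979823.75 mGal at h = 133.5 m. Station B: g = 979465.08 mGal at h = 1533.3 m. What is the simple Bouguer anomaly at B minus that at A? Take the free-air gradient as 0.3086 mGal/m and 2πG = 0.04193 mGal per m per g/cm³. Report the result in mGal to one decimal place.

-42.9

Δg_SB(A) = 979823.75 − 979866.96 + 0.3086×133.5 − 0.04193×1.98×133.5 = -13.10 mGal
Δg_SB(B) = 979465.08 − 979866.96 + 0.3086×1533.3 − 0.04193×1.98×1533.3 = -56.00 mGal
Difference = -56.00 − (-13.10) = -42.90 mGal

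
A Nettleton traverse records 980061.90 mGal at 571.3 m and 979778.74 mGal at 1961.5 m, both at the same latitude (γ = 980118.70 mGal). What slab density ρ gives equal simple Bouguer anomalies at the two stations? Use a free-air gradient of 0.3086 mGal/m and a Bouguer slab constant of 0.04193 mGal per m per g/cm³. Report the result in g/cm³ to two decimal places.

2.50

Δg_obs = 979778.74 − 980061.90 = -283.16 mGal over Δh = 1961.5 − 571.3 = 1390.2 m
Equal Bouguer anomalies ⇒ Δg_obs + (0.3086 − 0.04193ρ)·Δh = 0
0.3086 − 0.04193ρ = −Δg_obs/Δh = 0.20368
ρ = (0.3086 − 0.20368) / 0.04193 = 2.50 g/cm³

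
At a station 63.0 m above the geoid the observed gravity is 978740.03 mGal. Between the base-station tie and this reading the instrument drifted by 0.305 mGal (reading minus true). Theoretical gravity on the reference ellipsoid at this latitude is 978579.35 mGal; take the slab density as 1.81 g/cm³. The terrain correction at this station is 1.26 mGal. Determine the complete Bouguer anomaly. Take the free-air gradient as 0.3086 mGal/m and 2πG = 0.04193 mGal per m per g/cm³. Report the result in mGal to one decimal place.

Drift-corrected reading = 978740.03 − (0.305) = 978739.725 mGal
Free-air correction = 0.3086 × 63.0 = 19.44 mGal
Free-air anomaly = 978739.725 − 978579.35 + (19.44) = 179.815 mGal
Bouguer slab correction = 0.04193 × 1.81 × 63.0 = 4.78 mGal
Simple Bouguer anomaly = 179.815 − (4.78) = 175.035 mGal
Complete Bouguer anomaly = 175.035 + 1.26 = 176.295 mGal

176.3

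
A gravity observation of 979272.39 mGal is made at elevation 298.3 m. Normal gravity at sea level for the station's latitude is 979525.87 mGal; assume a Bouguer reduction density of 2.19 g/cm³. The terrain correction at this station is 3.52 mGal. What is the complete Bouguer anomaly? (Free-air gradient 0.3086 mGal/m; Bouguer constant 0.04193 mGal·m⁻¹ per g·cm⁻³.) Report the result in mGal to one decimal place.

Free-air correction = 0.3086 × 298.3 = 92.06 mGal
Free-air anomaly = 979272.39 − 979525.87 + (92.06) = -161.42 mGal
Bouguer slab correction = 0.04193 × 2.19 × 298.3 = 27.39 mGal
Simple Bouguer anomaly = -161.42 − (27.39) = -188.81 mGal
Complete Bouguer anomaly = -188.81 + 3.52 = -185.29 mGal

-185.3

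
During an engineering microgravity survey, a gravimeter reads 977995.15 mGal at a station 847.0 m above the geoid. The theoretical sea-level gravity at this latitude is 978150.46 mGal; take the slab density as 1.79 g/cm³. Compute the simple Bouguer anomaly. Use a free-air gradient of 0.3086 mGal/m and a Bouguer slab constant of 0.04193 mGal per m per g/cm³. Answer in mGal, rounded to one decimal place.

42.5

Free-air correction = 0.3086 × 847.0 = 261.38 mGal
Free-air anomaly = 977995.15 − 978150.46 + (261.38) = 106.07 mGal
Bouguer slab correction = 0.04193 × 1.79 × 847.0 = 63.57 mGal
Simple Bouguer anomaly = 106.07 − (63.57) = 42.50 mGal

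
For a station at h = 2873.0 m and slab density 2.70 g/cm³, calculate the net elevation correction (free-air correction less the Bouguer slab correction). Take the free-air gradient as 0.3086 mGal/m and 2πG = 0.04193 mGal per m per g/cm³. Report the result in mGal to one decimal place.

561.4

Combined gradient = 0.3086 − 0.04193 × 2.70 = 0.1953890 mGal/m
Combined elevation correction = 0.1953890 × 2873.0 = 561.4 mGal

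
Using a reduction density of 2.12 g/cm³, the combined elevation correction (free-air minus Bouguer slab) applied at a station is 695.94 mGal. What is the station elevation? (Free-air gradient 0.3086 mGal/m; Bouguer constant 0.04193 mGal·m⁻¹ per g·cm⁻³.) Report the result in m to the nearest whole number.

Combined gradient = 0.3086 − 0.04193 × 2.12 = 0.2197084 mGal/m
h = 695.94 / 0.2197084 = 3167.56 m

3168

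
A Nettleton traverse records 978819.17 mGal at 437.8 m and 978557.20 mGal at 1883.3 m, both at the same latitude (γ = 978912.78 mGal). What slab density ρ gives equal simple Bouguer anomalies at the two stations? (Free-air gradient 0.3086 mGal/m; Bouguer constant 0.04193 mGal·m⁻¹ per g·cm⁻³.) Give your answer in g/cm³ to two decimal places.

Δg_obs = 978557.20 − 978819.17 = -261.97 mGal over Δh = 1883.3 − 437.8 = 1445.5 m
Equal Bouguer anomalies ⇒ Δg_obs + (0.3086 − 0.04193ρ)·Δh = 0
0.3086 − 0.04193ρ = −Δg_obs/Δh = 0.18123
ρ = (0.3086 − 0.18123) / 0.04193 = 3.04 g/cm³

3.04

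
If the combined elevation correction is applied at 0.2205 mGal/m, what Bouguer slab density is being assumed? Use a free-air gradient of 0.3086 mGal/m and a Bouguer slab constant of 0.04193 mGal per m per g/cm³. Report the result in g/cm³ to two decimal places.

0.2205 = 0.3086 − 0.04193 × ρ
ρ = (0.3086 − 0.2205) / 0.04193 = 2.10 g/cm³

2.10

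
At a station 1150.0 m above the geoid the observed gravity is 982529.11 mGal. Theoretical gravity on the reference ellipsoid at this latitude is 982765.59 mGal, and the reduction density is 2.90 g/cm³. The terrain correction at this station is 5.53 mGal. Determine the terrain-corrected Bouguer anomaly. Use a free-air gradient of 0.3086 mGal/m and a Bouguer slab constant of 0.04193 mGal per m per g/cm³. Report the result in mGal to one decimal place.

Free-air correction = 0.3086 × 1150.0 = 354.89 mGal
Free-air anomaly = 982529.11 − 982765.59 + (354.89) = 118.41 mGal
Bouguer slab correction = 0.04193 × 2.90 × 1150.0 = 139.84 mGal
Simple Bouguer anomaly = 118.41 − (139.84) = -21.43 mGal
Complete Bouguer anomaly = -21.43 + 5.53 = -15.90 mGal

-15.9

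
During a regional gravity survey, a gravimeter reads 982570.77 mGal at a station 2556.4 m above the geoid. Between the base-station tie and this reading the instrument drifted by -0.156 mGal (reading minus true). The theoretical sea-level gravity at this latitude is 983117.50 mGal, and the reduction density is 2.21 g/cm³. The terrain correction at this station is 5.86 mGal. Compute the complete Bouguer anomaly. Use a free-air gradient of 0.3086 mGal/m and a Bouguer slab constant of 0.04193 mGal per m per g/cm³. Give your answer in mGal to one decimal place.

Drift-corrected reading = 982570.77 − (-0.156) = 982570.926 mGal
Free-air correction = 0.3086 × 2556.4 = 788.91 mGal
Free-air anomaly = 982570.926 − 983117.50 + (788.91) = 242.336 mGal
Bouguer slab correction = 0.04193 × 2.21 × 2556.4 = 236.89 mGal
Simple Bouguer anomaly = 242.336 − (236.89) = 5.446 mGal
Complete Bouguer anomaly = 5.446 + 5.86 = 11.306 mGal

11.3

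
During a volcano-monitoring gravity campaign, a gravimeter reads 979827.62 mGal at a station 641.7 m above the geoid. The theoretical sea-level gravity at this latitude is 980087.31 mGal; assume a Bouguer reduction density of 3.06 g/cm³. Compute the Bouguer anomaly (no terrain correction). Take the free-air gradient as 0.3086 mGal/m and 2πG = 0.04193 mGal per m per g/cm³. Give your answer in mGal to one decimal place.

-144.0

Free-air correction = 0.3086 × 641.7 = 198.03 mGal
Free-air anomaly = 979827.62 − 980087.31 + (198.03) = -61.66 mGal
Bouguer slab correction = 0.04193 × 3.06 × 641.7 = 82.33 mGal
Simple Bouguer anomaly = -61.66 − (82.33) = -143.99 mGal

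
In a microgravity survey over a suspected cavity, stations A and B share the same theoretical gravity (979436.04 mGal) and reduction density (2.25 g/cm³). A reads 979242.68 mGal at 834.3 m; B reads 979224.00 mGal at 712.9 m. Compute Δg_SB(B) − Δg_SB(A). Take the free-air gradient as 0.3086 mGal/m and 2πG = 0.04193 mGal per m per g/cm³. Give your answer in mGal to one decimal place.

Δg_SB(A) = 979242.68 − 979436.04 + 0.3086×834.3 − 0.04193×2.25×834.3 = -14.60 mGal
Δg_SB(B) = 979224.00 − 979436.04 + 0.3086×712.9 − 0.04193×2.25×712.9 = -59.30 mGal
Difference = -59.30 − (-14.60) = -44.70 mGal

-44.7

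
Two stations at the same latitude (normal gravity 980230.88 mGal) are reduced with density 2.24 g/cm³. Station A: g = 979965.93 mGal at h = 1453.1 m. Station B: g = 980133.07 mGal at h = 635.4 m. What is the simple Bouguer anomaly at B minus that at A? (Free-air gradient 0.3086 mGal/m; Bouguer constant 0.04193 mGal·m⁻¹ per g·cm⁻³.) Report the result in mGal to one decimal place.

Δg_SB(A) = 979965.93 − 980230.88 + 0.3086×1453.1 − 0.04193×2.24×1453.1 = 47.00 mGal
Δg_SB(B) = 980133.07 − 980230.88 + 0.3086×635.4 − 0.04193×2.24×635.4 = 38.60 mGal
Difference = 38.60 − (47.00) = -8.40 mGal

-8.4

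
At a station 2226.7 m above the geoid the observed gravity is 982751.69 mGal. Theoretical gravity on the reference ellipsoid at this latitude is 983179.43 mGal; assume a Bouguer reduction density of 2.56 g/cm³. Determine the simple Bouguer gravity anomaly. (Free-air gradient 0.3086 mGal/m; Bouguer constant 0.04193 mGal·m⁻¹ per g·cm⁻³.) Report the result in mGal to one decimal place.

20.4

Free-air correction = 0.3086 × 2226.7 = 687.16 mGal
Free-air anomaly = 982751.69 − 983179.43 + (687.16) = 259.42 mGal
Bouguer slab correction = 0.04193 × 2.56 × 2226.7 = 239.02 mGal
Simple Bouguer anomaly = 259.42 − (239.02) = 20.40 mGal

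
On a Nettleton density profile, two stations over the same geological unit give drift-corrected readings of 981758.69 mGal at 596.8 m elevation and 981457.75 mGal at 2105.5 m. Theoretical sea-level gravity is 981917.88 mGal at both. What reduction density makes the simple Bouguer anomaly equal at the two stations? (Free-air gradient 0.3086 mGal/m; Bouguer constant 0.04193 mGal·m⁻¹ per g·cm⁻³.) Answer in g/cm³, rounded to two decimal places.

Δg_obs = 981457.75 − 981758.69 = -300.94 mGal over Δh = 2105.5 − 596.8 = 1508.7 m
Equal Bouguer anomalies ⇒ Δg_obs + (0.3086 − 0.04193ρ)·Δh = 0
0.3086 − 0.04193ρ = −Δg_obs/Δh = 0.19947
ρ = (0.3086 − 0.19947) / 0.04193 = 2.60 g/cm³

2.60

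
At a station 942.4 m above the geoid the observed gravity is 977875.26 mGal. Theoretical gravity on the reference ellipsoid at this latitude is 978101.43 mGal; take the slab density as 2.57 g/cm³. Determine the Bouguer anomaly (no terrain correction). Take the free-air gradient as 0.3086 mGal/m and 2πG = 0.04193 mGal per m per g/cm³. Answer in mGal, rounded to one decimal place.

Free-air correction = 0.3086 × 942.4 = 290.82 mGal
Free-air anomaly = 977875.26 − 978101.43 + (290.82) = 64.65 mGal
Bouguer slab correction = 0.04193 × 2.57 × 942.4 = 101.55 mGal
Simple Bouguer anomaly = 64.65 − (101.55) = -36.90 mGal

-36.9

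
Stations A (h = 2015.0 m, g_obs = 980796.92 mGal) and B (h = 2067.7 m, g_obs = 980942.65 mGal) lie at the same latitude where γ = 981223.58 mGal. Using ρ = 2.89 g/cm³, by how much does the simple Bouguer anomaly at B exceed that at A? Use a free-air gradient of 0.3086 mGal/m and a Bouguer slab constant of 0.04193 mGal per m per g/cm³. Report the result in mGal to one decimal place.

155.6

Δg_SB(A) = 980796.92 − 981223.58 + 0.3086×2015.0 − 0.04193×2.89×2015.0 = -49.00 mGal
Δg_SB(B) = 980942.65 − 981223.58 + 0.3086×2067.7 − 0.04193×2.89×2067.7 = 106.60 mGal
Difference = 106.60 − (-49.00) = 155.60 mGal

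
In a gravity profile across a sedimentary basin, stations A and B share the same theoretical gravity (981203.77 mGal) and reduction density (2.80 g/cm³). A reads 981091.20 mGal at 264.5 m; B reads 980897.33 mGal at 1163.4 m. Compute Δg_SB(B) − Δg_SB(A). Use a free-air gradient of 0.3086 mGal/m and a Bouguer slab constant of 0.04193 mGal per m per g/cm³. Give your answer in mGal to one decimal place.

-22.0

Δg_SB(A) = 981091.20 − 981203.77 + 0.3086×264.5 − 0.04193×2.80×264.5 = -62.00 mGal
Δg_SB(B) = 980897.33 − 981203.77 + 0.3086×1163.4 − 0.04193×2.80×1163.4 = -84.00 mGal
Difference = -84.00 − (-62.00) = -22.00 mGal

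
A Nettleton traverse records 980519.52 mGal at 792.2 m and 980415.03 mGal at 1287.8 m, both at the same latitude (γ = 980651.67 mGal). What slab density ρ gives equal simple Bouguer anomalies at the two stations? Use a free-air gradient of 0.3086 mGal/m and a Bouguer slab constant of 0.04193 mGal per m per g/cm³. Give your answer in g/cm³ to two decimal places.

Δg_obs = 980415.03 − 980519.52 = -104.49 mGal over Δh = 1287.8 − 792.2 = 495.6 m
Equal Bouguer anomalies ⇒ Δg_obs + (0.3086 − 0.04193ρ)·Δh = 0
0.3086 − 0.04193ρ = −Δg_obs/Δh = 0.21084
ρ = (0.3086 − 0.21084) / 0.04193 = 2.33 g/cm³

2.33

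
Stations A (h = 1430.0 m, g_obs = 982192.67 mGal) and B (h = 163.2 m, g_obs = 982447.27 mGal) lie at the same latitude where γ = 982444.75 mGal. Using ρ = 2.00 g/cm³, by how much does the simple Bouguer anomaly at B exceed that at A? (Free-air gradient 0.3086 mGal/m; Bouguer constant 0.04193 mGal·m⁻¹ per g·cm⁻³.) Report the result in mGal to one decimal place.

Δg_SB(A) = 982192.67 − 982444.75 + 0.3086×1430.0 − 0.04193×2.00×1430.0 = 69.30 mGal
Δg_SB(B) = 982447.27 − 982444.75 + 0.3086×163.2 − 0.04193×2.00×163.2 = 39.20 mGal
Difference = 39.20 − (69.30) = -30.10 mGal

-30.1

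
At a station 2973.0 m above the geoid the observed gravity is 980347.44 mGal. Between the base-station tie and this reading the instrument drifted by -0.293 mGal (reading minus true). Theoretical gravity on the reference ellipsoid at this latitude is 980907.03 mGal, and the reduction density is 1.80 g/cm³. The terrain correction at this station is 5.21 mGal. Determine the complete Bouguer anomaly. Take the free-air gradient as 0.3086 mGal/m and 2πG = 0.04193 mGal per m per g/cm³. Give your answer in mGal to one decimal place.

Drift-corrected reading = 980347.44 − (-0.293) = 980347.733 mGal
Free-air correction = 0.3086 × 2973.0 = 917.47 mGal
Free-air anomaly = 980347.733 − 980907.03 + (917.47) = 358.173 mGal
Bouguer slab correction = 0.04193 × 1.80 × 2973.0 = 224.38 mGal
Simple Bouguer anomaly = 358.173 − (224.38) = 133.793 mGal
Complete Bouguer anomaly = 133.793 + 5.21 = 139.003 mGal

139.0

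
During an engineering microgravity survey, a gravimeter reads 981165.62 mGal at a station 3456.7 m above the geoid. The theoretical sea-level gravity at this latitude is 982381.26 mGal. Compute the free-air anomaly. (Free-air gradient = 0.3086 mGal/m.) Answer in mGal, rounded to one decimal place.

-148.9

Free-air correction = 0.3086 × 3456.7 = 1066.74 mGal
Free-air anomaly = 981165.62 − 982381.26 + (1066.74) = -148.90 mGal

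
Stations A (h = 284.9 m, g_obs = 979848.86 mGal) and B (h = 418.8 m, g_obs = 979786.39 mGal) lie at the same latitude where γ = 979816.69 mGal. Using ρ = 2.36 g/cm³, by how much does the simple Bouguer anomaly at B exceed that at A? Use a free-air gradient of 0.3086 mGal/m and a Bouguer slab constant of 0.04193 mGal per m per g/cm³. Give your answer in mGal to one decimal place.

Δg_SB(A) = 979848.86 − 979816.69 + 0.3086×284.9 − 0.04193×2.36×284.9 = 91.90 mGal
Δg_SB(B) = 979786.39 − 979816.69 + 0.3086×418.8 − 0.04193×2.36×418.8 = 57.50 mGal
Difference = 57.50 − (91.90) = -34.40 mGal

-34.4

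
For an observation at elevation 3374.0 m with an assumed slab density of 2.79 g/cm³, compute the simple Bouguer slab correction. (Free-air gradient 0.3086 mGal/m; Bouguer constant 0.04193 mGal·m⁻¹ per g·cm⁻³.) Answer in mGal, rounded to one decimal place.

Bouguer slab correction = 0.04193 × 2.79 × 3374.0 = 394.7 mGal

394.7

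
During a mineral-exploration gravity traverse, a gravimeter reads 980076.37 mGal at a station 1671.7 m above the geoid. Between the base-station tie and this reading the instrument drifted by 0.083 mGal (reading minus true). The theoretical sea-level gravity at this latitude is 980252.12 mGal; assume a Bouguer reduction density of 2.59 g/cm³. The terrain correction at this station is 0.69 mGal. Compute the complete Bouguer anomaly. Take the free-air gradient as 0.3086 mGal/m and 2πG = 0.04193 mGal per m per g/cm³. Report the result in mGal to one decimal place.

159.2

Drift-corrected reading = 980076.37 − (0.083) = 980076.287 mGal
Free-air correction = 0.3086 × 1671.7 = 515.89 mGal
Free-air anomaly = 980076.287 − 980252.12 + (515.89) = 340.057 mGal
Bouguer slab correction = 0.04193 × 2.59 × 1671.7 = 181.54 mGal
Simple Bouguer anomaly = 340.057 − (181.54) = 158.517 mGal
Complete Bouguer anomaly = 158.517 + 0.69 = 159.207 mGal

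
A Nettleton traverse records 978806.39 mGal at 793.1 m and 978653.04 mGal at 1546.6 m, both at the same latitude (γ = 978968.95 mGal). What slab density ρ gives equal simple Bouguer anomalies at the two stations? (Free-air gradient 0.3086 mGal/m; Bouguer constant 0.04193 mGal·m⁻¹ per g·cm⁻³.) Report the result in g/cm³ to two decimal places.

Δg_obs = 978653.04 − 978806.39 = -153.35 mGal over Δh = 1546.6 − 793.1 = 753.5 m
Equal Bouguer anomalies ⇒ Δg_obs + (0.3086 − 0.04193ρ)·Δh = 0
0.3086 − 0.04193ρ = −Δg_obs/Δh = 0.20352
ρ = (0.3086 − 0.20352) / 0.04193 = 2.51 g/cm³

2.51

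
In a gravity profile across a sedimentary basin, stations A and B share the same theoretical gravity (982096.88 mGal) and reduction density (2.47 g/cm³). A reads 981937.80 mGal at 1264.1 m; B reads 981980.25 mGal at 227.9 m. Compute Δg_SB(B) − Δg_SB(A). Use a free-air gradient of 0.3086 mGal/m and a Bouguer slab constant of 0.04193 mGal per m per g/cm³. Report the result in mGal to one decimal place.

Δg_SB(A) = 981937.80 − 982096.88 + 0.3086×1264.1 − 0.04193×2.47×1264.1 = 100.10 mGal
Δg_SB(B) = 981980.25 − 982096.88 + 0.3086×227.9 − 0.04193×2.47×227.9 = -69.90 mGal
Difference = -69.90 − (100.10) = -170.00 mGal

-170.0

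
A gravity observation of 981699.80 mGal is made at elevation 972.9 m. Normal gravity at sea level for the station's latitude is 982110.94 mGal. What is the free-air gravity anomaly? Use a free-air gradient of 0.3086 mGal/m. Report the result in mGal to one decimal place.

Free-air correction = 0.3086 × 972.9 = 300.24 mGal
Free-air anomaly = 981699.80 − 982110.94 + (300.24) = -110.90 mGal

-110.9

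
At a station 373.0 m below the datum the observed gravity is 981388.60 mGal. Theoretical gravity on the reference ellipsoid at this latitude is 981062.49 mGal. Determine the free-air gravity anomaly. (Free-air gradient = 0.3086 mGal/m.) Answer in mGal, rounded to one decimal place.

211.0

Free-air correction = 0.3086 × -373.0 = -115.11 mGal
Free-air anomaly = 981388.60 − 981062.49 + (-115.11) = 211.00 mGal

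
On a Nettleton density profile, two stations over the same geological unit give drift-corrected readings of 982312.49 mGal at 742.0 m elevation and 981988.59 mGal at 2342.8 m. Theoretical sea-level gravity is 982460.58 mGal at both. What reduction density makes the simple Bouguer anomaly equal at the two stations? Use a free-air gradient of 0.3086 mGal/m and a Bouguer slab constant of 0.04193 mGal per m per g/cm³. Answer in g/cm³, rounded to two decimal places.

2.53

Δg_obs = 981988.59 − 982312.49 = -323.90 mGal over Δh = 2342.8 − 742.0 = 1600.8 m
Equal Bouguer anomalies ⇒ Δg_obs + (0.3086 − 0.04193ρ)·Δh = 0
0.3086 − 0.04193ρ = −Δg_obs/Δh = 0.20234
ρ = (0.3086 − 0.20234) / 0.04193 = 2.53 g/cm³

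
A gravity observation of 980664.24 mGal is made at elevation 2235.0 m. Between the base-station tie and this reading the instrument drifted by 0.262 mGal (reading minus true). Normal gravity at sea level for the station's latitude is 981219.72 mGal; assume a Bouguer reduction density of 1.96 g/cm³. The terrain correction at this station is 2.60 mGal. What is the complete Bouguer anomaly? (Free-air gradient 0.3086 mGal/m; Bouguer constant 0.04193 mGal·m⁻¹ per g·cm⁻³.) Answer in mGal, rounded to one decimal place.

-47.1

Drift-corrected reading = 980664.24 − (0.262) = 980663.978 mGal
Free-air correction = 0.3086 × 2235.0 = 689.72 mGal
Free-air anomaly = 980663.978 − 981219.72 + (689.72) = 133.978 mGal
Bouguer slab correction = 0.04193 × 1.96 × 2235.0 = 183.68 mGal
Simple Bouguer anomaly = 133.978 − (183.68) = -49.702 mGal
Complete Bouguer anomaly = -49.702 + 2.60 = -47.102 mGal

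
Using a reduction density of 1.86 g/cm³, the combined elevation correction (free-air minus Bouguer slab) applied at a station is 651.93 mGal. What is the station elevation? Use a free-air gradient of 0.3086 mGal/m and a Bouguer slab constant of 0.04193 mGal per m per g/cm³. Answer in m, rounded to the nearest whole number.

Combined gradient = 0.3086 − 0.04193 × 1.86 = 0.2306102 mGal/m
h = 651.93 / 0.2306102 = 2826.98 m

2827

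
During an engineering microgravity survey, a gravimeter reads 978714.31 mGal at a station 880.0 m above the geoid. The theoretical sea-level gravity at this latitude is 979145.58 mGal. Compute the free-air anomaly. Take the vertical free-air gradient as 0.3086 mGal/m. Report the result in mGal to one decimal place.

-159.7

Free-air correction = 0.3086 × 880.0 = 271.57 mGal
Free-air anomaly = 978714.31 − 979145.58 + (271.57) = -159.70 mGal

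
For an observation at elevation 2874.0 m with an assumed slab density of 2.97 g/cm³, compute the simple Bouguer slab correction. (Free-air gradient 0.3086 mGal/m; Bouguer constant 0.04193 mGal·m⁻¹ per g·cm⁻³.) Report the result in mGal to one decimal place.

Bouguer slab correction = 0.04193 × 2.97 × 2874.0 = 357.9 mGal

357.9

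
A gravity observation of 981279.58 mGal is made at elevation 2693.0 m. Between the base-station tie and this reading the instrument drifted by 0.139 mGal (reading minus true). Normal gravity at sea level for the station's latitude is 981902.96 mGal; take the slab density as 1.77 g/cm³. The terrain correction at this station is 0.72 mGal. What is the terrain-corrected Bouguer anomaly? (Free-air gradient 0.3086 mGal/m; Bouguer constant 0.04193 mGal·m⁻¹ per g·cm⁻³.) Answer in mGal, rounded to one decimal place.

Drift-corrected reading = 981279.58 − (0.139) = 981279.441 mGal
Free-air correction = 0.3086 × 2693.0 = 831.06 mGal
Free-air anomaly = 981279.441 − 981902.96 + (831.06) = 207.541 mGal
Bouguer slab correction = 0.04193 × 1.77 × 2693.0 = 199.86 mGal
Simple Bouguer anomaly = 207.541 − (199.86) = 7.681 mGal
Complete Bouguer anomaly = 7.681 + 0.72 = 8.401 mGal

8.4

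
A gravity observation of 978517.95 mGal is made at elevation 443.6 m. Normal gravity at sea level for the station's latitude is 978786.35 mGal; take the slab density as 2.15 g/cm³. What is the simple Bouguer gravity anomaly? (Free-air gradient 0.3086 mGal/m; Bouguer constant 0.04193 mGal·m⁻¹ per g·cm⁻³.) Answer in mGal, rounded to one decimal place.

-171.5

Free-air correction = 0.3086 × 443.6 = 136.89 mGal
Free-air anomaly = 978517.95 − 978786.35 + (136.89) = -131.51 mGal
Bouguer slab correction = 0.04193 × 2.15 × 443.6 = 39.99 mGal
Simple Bouguer anomaly = -131.51 − (39.99) = -171.50 mGal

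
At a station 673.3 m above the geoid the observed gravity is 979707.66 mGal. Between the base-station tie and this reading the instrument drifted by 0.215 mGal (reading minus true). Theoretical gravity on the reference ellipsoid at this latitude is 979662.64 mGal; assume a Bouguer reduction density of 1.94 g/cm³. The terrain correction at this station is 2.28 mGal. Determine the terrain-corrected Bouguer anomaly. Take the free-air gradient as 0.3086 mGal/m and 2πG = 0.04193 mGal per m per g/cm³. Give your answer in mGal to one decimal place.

200.1

Drift-corrected reading = 979707.66 − (0.215) = 979707.445 mGal
Free-air correction = 0.3086 × 673.3 = 207.78 mGal
Free-air anomaly = 979707.445 − 979662.64 + (207.78) = 252.585 mGal
Bouguer slab correction = 0.04193 × 1.94 × 673.3 = 54.77 mGal
Simple Bouguer anomaly = 252.585 − (54.77) = 197.815 mGal
Complete Bouguer anomaly = 197.815 + 2.28 = 200.095 mGal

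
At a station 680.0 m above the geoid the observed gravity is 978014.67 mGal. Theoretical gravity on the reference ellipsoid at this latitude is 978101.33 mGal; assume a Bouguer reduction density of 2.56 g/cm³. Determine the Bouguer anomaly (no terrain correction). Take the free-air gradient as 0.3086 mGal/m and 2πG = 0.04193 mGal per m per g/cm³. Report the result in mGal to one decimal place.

50.2

Free-air correction = 0.3086 × 680.0 = 209.85 mGal
Free-air anomaly = 978014.67 − 978101.33 + (209.85) = 123.19 mGal
Bouguer slab correction = 0.04193 × 2.56 × 680.0 = 72.99 mGal
Simple Bouguer anomaly = 123.19 − (72.99) = 50.20 mGal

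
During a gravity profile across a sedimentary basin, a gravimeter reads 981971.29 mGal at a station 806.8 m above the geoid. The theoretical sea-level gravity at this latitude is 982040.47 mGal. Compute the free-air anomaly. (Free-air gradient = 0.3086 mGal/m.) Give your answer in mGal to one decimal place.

Free-air correction = 0.3086 × 806.8 = 248.98 mGal
Free-air anomaly = 981971.29 − 982040.47 + (248.98) = 179.80 mGal

179.8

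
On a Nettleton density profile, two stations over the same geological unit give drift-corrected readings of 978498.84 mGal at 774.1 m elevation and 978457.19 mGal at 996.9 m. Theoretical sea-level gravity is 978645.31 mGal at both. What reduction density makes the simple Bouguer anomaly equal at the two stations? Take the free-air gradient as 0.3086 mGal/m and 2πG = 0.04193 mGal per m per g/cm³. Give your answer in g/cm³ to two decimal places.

2.90

Δg_obs = 978457.19 − 978498.84 = -41.65 mGal over Δh = 996.9 − 774.1 = 222.8 m
Equal Bouguer anomalies ⇒ Δg_obs + (0.3086 − 0.04193ρ)·Δh = 0
0.3086 − 0.04193ρ = −Δg_obs/Δh = 0.18694
ρ = (0.3086 − 0.18694) / 0.04193 = 2.90 g/cm³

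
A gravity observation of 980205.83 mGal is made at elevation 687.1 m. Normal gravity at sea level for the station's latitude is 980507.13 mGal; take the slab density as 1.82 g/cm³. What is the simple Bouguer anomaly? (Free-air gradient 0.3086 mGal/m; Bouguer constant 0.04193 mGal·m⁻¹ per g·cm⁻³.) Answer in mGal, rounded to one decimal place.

-141.7

Free-air correction = 0.3086 × 687.1 = 212.04 mGal
Free-air anomaly = 980205.83 − 980507.13 + (212.04) = -89.26 mGal
Bouguer slab correction = 0.04193 × 1.82 × 687.1 = 52.43 mGal
Simple Bouguer anomaly = -89.26 − (52.43) = -141.69 mGal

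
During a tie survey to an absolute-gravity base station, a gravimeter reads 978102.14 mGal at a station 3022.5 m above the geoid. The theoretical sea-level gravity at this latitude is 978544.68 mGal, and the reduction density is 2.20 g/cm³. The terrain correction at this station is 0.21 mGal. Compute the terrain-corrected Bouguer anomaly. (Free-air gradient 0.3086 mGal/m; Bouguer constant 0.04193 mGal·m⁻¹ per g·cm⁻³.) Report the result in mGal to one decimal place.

211.6

Free-air correction = 0.3086 × 3022.5 = 932.74 mGal
Free-air anomaly = 978102.14 − 978544.68 + (932.74) = 490.20 mGal
Bouguer slab correction = 0.04193 × 2.20 × 3022.5 = 278.81 mGal
Simple Bouguer anomaly = 490.20 − (278.81) = 211.39 mGal
Complete Bouguer anomaly = 211.39 + 0.21 = 211.60 mGal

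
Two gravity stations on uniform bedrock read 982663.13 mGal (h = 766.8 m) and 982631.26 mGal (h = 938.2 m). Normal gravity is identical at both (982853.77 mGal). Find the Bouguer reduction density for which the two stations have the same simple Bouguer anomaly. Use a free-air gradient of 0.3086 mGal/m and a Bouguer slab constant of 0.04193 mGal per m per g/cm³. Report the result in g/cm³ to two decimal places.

2.93

Δg_obs = 982631.26 − 982663.13 = -31.87 mGal over Δh = 938.2 − 766.8 = 171.4 m
Equal Bouguer anomalies ⇒ Δg_obs + (0.3086 − 0.04193ρ)·Δh = 0
0.3086 − 0.04193ρ = −Δg_obs/Δh = 0.18594
ρ = (0.3086 − 0.18594) / 0.04193 = 2.93 g/cm³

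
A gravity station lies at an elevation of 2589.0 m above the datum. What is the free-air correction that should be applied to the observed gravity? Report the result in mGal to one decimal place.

Free-air correction = 0.3086 × 2589.0 = 799.0 mGal

799.0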